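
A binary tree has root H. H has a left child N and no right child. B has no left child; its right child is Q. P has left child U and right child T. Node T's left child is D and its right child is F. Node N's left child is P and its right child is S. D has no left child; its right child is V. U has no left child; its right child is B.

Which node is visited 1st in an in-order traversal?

In-order visits the left subtree, then the node, then the right subtree.
At H: go left to N.
  At N: go left to P.
    At P: go left to U.
      At U: no left child.
      Visit U.
      At U: go right to B.
        At B: no left child.
        Visit B.
        At B: go right to Q.
          Q is a leaf — visit Q.
    Visit P.
    At P: go right to T.
      At T: go left to D.
        At D: no left child.
        Visit D.
        At D: go right to V.
          V is a leaf — visit V.
      Visit T.
      At T: go right to F.
        F is a leaf — visit F.
  Visit N.
  At N: go right to S.
    S is a leaf — visit S.
Visit H.
At H: no right child.
Full in-order sequence: U, B, Q, P, D, V, T, F, N, S, H.

U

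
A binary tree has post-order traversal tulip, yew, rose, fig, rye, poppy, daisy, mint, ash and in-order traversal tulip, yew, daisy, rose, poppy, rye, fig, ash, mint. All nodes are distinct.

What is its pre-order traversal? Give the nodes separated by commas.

The last element of post-order is the root; it splits in-order into left and right subtrees.
Root ash: left subtree has 7 nodes {tulip, yew, daisy, rose, poppy, rye, fig}, right has 1 {mint}.
  Root daisy: left subtree has 2 nodes {tulip, yew}, right has 4 {rose, poppy, rye, fig}.
    Root yew: left subtree has 1 node {tulip}, right has 0 { }.
    Root poppy: left subtree has 1 node {rose}, right has 2 {rye, fig}.
      Root rye: left subtree has 0 nodes { }, right has 1 {fig}.

ash, daisy, yew, tulip, poppy, rose, rye, fig, mint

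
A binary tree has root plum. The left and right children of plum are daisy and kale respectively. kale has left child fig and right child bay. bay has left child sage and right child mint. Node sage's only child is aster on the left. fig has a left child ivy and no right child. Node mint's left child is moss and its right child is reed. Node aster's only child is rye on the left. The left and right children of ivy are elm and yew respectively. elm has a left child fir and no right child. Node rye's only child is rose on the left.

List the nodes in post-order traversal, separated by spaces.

daisy fir elm yew ivy fig rose rye aster sage moss reed mint bay kale plum

Post-order visits the left subtree, then the right subtree, then the node.
At plum: go left to daisy.
  daisy is a leaf — visit daisy.
At plum: go right to kale.
  At kale: go left to fig.
    At fig: go left to ivy.
      At ivy: go left to elm.
        At elm: go left to fir.
          fir is a leaf — visit fir.
        At elm: no right child.
        Visit elm.
      At ivy: go right to yew.
        yew is a leaf — visit yew.
      Visit ivy.
    At fig: no right child.
    Visit fig.
  At kale: go right to bay.
    At bay: go left to sage.
      At sage: go left to aster.
        At aster: go left to rye.
          At rye: go left to rose.
            rose is a leaf — visit rose.
          At rye: no right child.
          Visit rye.
        At aster: no right child.
        Visit aster.
      At sage: no right child.
      Visit sage.
    At bay: go right to mint.
      At mint: go left to moss.
        moss is a leaf — visit moss.
      At mint: go right to reed.
        reed is a leaf — visit reed.
      Visit mint.
    Visit bay.
  Visit kale.
Visit plum.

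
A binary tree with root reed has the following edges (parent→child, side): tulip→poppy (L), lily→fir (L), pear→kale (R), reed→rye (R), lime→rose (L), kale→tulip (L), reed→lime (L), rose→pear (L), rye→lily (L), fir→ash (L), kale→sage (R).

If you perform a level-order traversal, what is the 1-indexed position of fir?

Level-order visits nodes level by level from the root, left to right within each level.
Level 0: reed
Level 1: lime, rye
Level 2: rose, lily
Level 3: pear, fir
Level 4: kale, ash
Level 5: tulip, sage
Level 6: poppy
Full level-order sequence: reed, lime, rye, rose, lily, pear, fir, kale, ash, tulip, sage, poppy.

7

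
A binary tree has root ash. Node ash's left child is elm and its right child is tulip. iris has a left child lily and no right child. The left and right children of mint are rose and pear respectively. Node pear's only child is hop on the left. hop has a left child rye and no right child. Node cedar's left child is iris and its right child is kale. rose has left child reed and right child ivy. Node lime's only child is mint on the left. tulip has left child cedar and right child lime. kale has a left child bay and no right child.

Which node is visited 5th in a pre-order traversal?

Pre-order visits the node, then its left subtree, then its right subtree.
Visit ash.
At ash: go left to elm.
  elm is a leaf — visit elm.
At ash: go right to tulip.
  Visit tulip.
  At tulip: go left to cedar.
    Visit cedar.
    At cedar: go left to iris.
      Visit iris.
      At iris: go left to lily.
        lily is a leaf — visit lily.
      At iris: no right child.
    At cedar: go right to kale.
      Visit kale.
      At kale: go left to bay.
        bay is a leaf — visit bay.
      At kale: no right child.
  At tulip: go right to lime.
    Visit lime.
    At lime: go left to mint.
      Visit mint.
      At mint: go left to rose.
        Visit rose.
        At rose: go left to reed.
          reed is a leaf — visit reed.
        At rose: go right to ivy.
          ivy is a leaf — visit ivy.
      At mint: go right to pear.
        Visit pear.
        At pear: go left to hop.
          Visit hop.
          At hop: go left to rye.
            rye is a leaf — visit rye.
          At hop: no right child.
        At pear: no right child.
    At lime: no right child.
Full pre-order sequence: ash, elm, tulip, cedar, iris, lily, kale, bay, lime, mint, rose, reed, ivy, pear, hop, rye.

iris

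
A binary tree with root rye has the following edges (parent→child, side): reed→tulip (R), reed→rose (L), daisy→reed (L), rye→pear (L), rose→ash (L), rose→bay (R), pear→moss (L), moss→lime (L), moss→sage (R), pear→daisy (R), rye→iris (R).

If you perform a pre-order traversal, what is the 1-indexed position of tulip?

Pre-order visits the node, then its left subtree, then its right subtree.
Visit rye.
At rye: go left to pear.
  Visit pear.
  At pear: go left to moss.
    Visit moss.
    At moss: go left to lime.
      lime is a leaf — visit lime.
    At moss: go right to sage.
      sage is a leaf — visit sage.
  At pear: go right to daisy.
    Visit daisy.
    At daisy: go left to reed.
      Visit reed.
      At reed: go left to rose.
        Visit rose.
        At rose: go left to ash.
          ash is a leaf — visit ash.
        At rose: go right to bay.
          bay is a leaf — visit bay.
      At reed: go right to tulip.
        tulip is a leaf — visit tulip.
    At daisy: no right child.
At rye: go right to iris.
  iris is a leaf — visit iris.
Full pre-order sequence: rye, pear, moss, lime, sage, daisy, reed, rose, ash, bay, tulip, iris.

11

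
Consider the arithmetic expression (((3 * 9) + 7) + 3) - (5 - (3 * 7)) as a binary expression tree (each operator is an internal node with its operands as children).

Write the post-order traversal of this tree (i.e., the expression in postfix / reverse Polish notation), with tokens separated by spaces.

Post-order on an expression tree gives postfix notation: for each operator, emit left operand, right operand, then the operator.

3 9 * 7 + 3 + 5 3 7 * - -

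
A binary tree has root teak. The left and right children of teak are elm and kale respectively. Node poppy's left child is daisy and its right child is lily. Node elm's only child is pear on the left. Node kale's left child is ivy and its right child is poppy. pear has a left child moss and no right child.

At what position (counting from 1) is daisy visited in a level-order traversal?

8

Level-order visits nodes level by level from the root, left to right within each level.
Level 0: teak
Level 1: elm, kale
Level 2: pear, ivy, poppy
Level 3: moss, daisy, lily
Full level-order sequence: teak, elm, kale, pear, ivy, poppy, moss, daisy, lily.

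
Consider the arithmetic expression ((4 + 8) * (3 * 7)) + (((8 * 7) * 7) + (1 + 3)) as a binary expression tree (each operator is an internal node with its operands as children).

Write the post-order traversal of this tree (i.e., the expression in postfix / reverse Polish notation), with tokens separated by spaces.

4 8 + 3 7 * * 8 7 * 7 * 1 3 + + +

Post-order on an expression tree gives postfix notation: for each operator, emit left operand, right operand, then the operator.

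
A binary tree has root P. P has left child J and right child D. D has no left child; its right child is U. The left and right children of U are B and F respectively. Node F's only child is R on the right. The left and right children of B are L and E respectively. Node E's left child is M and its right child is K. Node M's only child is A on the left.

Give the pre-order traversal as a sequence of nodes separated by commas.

P, J, D, U, B, L, E, M, A, K, F, R

Pre-order visits the node, then its left subtree, then its right subtree.
Visit P.
At P: go left to J.
  J is a leaf — visit J.
At P: go right to D.
  Visit D.
  At D: no left child.
  At D: go right to U.
    Visit U.
    At U: go left to B.
      Visit B.
      At B: go left to L.
        L is a leaf — visit L.
      At B: go right to E.
        Visit E.
        At E: go left to M.
          Visit M.
          At M: go left to A.
            A is a leaf — visit A.
          At M: no right child.
        At E: go right to K.
          K is a leaf — visit K.
    At U: go right to F.
      Visit F.
      At F: no left child.
      At F: go right to R.
        R is a leaf — visit R.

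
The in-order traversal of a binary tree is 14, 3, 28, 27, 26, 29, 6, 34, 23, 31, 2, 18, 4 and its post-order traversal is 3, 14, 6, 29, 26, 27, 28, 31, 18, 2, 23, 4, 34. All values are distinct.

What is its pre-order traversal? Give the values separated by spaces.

34 28 14 3 27 26 29 6 4 23 2 31 18

The last element of post-order is the root; it splits in-order into left and right subtrees.
Root 34: left subtree has 7 nodes {14, 3, 28, 27, 26, 29, 6}, right has 5 {23, 31, 2, 18, 4}.
  Root 28: left subtree has 2 nodes {14, 3}, right has 4 {27, 26, 29, 6}.
    Root 14: left subtree has 0 nodes { }, right has 1 {3}.
    Root 27: left subtree has 0 nodes { }, right has 3 {26, 29, 6}.
      Root 26: left subtree has 0 nodes { }, right has 2 {29, 6}.
        Root 29: left subtree has 0 nodes { }, right has 1 {6}.
  Root 4: left subtree has 4 nodes {23, 31, 2, 18}, right has 0 { }.
    Root 23: left subtree has 0 nodes { }, right has 3 {31, 2, 18}.
      Root 2: left subtree has 1 node {31}, right has 1 {18}.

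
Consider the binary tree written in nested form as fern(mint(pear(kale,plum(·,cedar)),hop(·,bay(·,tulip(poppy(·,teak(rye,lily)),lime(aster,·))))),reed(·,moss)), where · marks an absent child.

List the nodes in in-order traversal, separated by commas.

In-order visits the left subtree, then the node, then the right subtree.
At fern: go left to mint.
  At mint: go left to pear.
    At pear: go left to kale.
      kale is a leaf — visit kale.
    Visit pear.
    At pear: go right to plum.
      At plum: no left child.
      Visit plum.
      At plum: go right to cedar.
        cedar is a leaf — visit cedar.
  Visit mint.
  At mint: go right to hop.
    At hop: no left child.
    Visit hop.
    At hop: go right to bay.
      At bay: no left child.
      Visit bay.
      At bay: go right to tulip.
        At tulip: go left to poppy.
          At poppy: no left child.
          Visit poppy.
          At poppy: go right to teak.
            At teak: go left to rye.
              rye is a leaf — visit rye.
            Visit teak.
            At teak: go right to lily.
              lily is a leaf — visit lily.
        Visit tulip.
        At tulip: go right to lime.
          At lime: go left to aster.
            aster is a leaf — visit aster.
          Visit lime.
          At lime: no right child.
Visit fern.
At fern: go right to reed.
  At reed: no left child.
  Visit reed.
  At reed: go right to moss.
    moss is a leaf — visit moss.

kale, pear, plum, cedar, mint, hop, bay, poppy, rye, teak, lily, tulip, aster, lime, fern, reed, moss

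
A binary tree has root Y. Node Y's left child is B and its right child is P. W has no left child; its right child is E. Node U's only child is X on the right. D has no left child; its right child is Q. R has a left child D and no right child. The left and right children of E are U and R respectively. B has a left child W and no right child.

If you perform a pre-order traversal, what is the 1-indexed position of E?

4

Pre-order visits the node, then its left subtree, then its right subtree.
Visit Y.
At Y: go left to B.
  Visit B.
  At B: go left to W.
    Visit W.
    At W: no left child.
    At W: go right to E.
      Visit E.
      At E: go left to U.
        Visit U.
        At U: no left child.
        At U: go right to X.
          X is a leaf — visit X.
      At E: go right to R.
        Visit R.
        At R: go left to D.
          Visit D.
          At D: no left child.
          At D: go right to Q.
            Q is a leaf — visit Q.
        At R: no right child.
  At B: no right child.
At Y: go right to P.
  P is a leaf — visit P.
Full pre-order sequence: Y, B, W, E, U, X, R, D, Q, P.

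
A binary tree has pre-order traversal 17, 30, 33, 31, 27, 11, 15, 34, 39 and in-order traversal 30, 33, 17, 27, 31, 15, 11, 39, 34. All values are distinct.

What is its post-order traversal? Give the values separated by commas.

The first element of pre-order is the root; it splits in-order into left and right subtrees.
Root 17: left subtree has 2 nodes {30, 33}, right has 6 {27, 31, 15, 11, 39, 34}.
  Root 30: left subtree has 0 nodes { }, right has 1 {33}.
  Root 31: left subtree has 1 node {27}, right has 4 {15, 11, 39, 34}.
    Root 11: left subtree has 1 node {15}, right has 2 {39, 34}.
      Root 34: left subtree has 1 node {39}, right has 0 { }.

33, 30, 27, 15, 39, 34, 11, 31, 17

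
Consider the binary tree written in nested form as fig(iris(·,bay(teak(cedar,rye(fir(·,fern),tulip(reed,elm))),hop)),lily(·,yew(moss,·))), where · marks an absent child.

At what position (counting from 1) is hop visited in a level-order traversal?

Level-order visits nodes level by level from the root, left to right within each level.
Level 0: fig
Level 1: iris, lily
Level 2: bay, yew
Level 3: teak, hop, moss
Level 4: cedar, rye
Level 5: fir, tulip
Level 6: fern, reed, elm
Full level-order sequence: fig, iris, lily, bay, yew, teak, hop, moss, cedar, rye, fir, tulip, fern, reed, elm.

7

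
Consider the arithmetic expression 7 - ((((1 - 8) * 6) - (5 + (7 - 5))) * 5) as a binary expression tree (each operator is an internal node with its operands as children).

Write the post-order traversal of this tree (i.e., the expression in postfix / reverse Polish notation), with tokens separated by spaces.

Post-order on an expression tree gives postfix notation: for each operator, emit left operand, right operand, then the operator.

7 1 8 - 6 * 5 7 5 - + - 5 * -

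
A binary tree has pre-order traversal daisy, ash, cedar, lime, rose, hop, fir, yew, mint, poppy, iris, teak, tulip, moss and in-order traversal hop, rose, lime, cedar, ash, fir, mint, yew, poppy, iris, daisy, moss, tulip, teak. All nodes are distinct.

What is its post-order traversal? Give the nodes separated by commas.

The first element of pre-order is the root; it splits in-order into left and right subtrees.
Root daisy: left subtree has 10 nodes {hop, rose, lime, cedar, ash, fir, mint, yew, poppy, iris}, right has 3 {moss, tulip, teak}.
  Root ash: left subtree has 4 nodes {hop, rose, lime, cedar}, right has 5 {fir, mint, yew, poppy, iris}.
    Root cedar: left subtree has 3 nodes {hop, rose, lime}, right has 0 { }.
      Root lime: left subtree has 2 nodes {hop, rose}, right has 0 { }.
        Root rose: left subtree has 1 node {hop}, right has 0 { }.
    Root fir: left subtree has 0 nodes { }, right has 4 {mint, yew, poppy, iris}.
      Root yew: left subtree has 1 node {mint}, right has 2 {poppy, iris}.
        Root poppy: left subtree has 0 nodes { }, right has 1 {iris}.
  Root teak: left subtree has 2 nodes {moss, tulip}, right has 0 { }.
    Root tulip: left subtree has 1 node {moss}, right has 0 { }.

hop, rose, lime, cedar, mint, iris, poppy, yew, fir, ash, moss, tulip, teak, daisy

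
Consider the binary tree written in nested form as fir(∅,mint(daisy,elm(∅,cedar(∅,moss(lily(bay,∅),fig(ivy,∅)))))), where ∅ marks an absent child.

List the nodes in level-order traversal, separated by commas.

Level-order visits nodes level by level from the root, left to right within each level.
Level 0: fir
Level 1: mint
Level 2: daisy, elm
Level 3: cedar
Level 4: moss
Level 5: lily, fig
Level 6: bay, ivy

fir, mint, daisy, elm, cedar, moss, lily, fig, bay, ivy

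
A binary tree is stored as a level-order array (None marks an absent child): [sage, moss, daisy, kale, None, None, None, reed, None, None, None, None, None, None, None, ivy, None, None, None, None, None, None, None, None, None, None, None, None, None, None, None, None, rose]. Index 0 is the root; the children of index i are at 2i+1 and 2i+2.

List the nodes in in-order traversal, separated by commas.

ivy, rose, reed, kale, moss, sage, daisy

In-order visits the left subtree, then the node, then the right subtree.
At sage: go left to moss.
  At moss: go left to kale.
    At kale: go left to reed.
      At reed: go left to ivy.
        At ivy: no left child.
        Visit ivy.
        At ivy: go right to rose.
          rose is a leaf — visit rose.
      Visit reed.
      At reed: no right child.
    Visit kale.
    At kale: no right child.
  Visit moss.
  At moss: no right child.
Visit sage.
At sage: go right to daisy.
  daisy is a leaf — visit daisy.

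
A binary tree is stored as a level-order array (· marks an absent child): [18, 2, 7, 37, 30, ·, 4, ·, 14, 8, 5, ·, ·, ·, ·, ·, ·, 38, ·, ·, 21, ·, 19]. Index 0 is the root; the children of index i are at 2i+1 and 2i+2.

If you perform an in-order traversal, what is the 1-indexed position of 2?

4

In-order visits the left subtree, then the node, then the right subtree.
At 18: go left to 2.
  At 2: go left to 37.
    At 37: no left child.
    Visit 37.
    At 37: go right to 14.
      At 14: go left to 38.
        38 is a leaf — visit 38.
      Visit 14.
      At 14: no right child.
  Visit 2.
  At 2: go right to 30.
    At 30: go left to 8.
      At 8: no left child.
      Visit 8.
      At 8: go right to 21.
        21 is a leaf — visit 21.
    Visit 30.
    At 30: go right to 5.
      At 5: no left child.
      Visit 5.
      At 5: go right to 19.
        19 is a leaf — visit 19.
Visit 18.
At 18: go right to 7.
  At 7: no left child.
  Visit 7.
  At 7: go right to 4.
    4 is a leaf — visit 4.
Full in-order sequence: 37, 38, 14, 2, 8, 21, 30, 5, 19, 18, 7, 4.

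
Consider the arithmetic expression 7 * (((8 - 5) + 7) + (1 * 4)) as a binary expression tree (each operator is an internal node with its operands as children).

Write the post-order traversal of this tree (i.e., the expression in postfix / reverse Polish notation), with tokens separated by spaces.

Post-order on an expression tree gives postfix notation: for each operator, emit left operand, right operand, then the operator.

7 8 5 - 7 + 1 4 * + *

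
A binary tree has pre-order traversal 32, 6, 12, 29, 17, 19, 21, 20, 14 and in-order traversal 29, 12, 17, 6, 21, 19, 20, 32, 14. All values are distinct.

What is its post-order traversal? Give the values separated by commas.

The first element of pre-order is the root; it splits in-order into left and right subtrees.
Root 32: left subtree has 7 nodes {29, 12, 17, 6, 21, 19, 20}, right has 1 {14}.
  Root 6: left subtree has 3 nodes {29, 12, 17}, right has 3 {21, 19, 20}.
    Root 12: left subtree has 1 node {29}, right has 1 {17}.
    Root 19: left subtree has 1 node {21}, right has 1 {20}.

29, 17, 12, 21, 20, 19, 6, 14, 32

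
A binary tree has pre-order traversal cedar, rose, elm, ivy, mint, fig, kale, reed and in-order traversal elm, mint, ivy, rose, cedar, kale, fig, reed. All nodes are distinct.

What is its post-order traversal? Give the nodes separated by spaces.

mint ivy elm rose kale reed fig cedar

The first element of pre-order is the root; it splits in-order into left and right subtrees.
Root cedar: left subtree has 4 nodes {elm, mint, ivy, rose}, right has 3 {kale, fig, reed}.
  Root rose: left subtree has 3 nodes {elm, mint, ivy}, right has 0 { }.
    Root elm: left subtree has 0 nodes { }, right has 2 {mint, ivy}.
      Root ivy: left subtree has 1 node {mint}, right has 0 { }.
  Root fig: left subtree has 1 node {kale}, right has 1 {reed}.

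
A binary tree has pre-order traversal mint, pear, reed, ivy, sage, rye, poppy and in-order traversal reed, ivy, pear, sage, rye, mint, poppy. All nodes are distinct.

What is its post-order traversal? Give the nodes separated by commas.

ivy, reed, rye, sage, pear, poppy, mint

The first element of pre-order is the root; it splits in-order into left and right subtrees.
Root mint: left subtree has 5 nodes {reed, ivy, pear, sage, rye}, right has 1 {poppy}.
  Root pear: left subtree has 2 nodes {reed, ivy}, right has 2 {sage, rye}.
    Root reed: left subtree has 0 nodes { }, right has 1 {ivy}.
    Root sage: left subtree has 0 nodes { }, right has 1 {rye}.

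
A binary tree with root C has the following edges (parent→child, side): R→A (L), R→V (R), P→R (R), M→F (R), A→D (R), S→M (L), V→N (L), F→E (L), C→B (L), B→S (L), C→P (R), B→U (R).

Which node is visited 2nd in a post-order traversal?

Post-order visits the left subtree, then the right subtree, then the node.
At C: go left to B.
  At B: go left to S.
    At S: go left to M.
      At M: no left child.
      At M: go right to F.
        At F: go left to E.
          E is a leaf — visit E.
        At F: no right child.
        Visit F.
      Visit M.
    At S: no right child.
    Visit S.
  At B: go right to U.
    U is a leaf — visit U.
  Visit B.
At C: go right to P.
  At P: no left child.
  At P: go right to R.
    At R: go left to A.
      At A: no left child.
      At A: go right to D.
        D is a leaf — visit D.
      Visit A.
    At R: go right to V.
      At V: go left to N.
        N is a leaf — visit N.
      At V: no right child.
      Visit V.
    Visit R.
  Visit P.
Visit C.
Full post-order sequence: E, F, M, S, U, B, D, A, N, V, R, P, C.

F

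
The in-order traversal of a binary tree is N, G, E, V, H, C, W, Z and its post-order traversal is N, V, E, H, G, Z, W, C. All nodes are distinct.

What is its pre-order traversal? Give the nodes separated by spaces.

The last element of post-order is the root; it splits in-order into left and right subtrees.
Root C: left subtree has 5 nodes {N, G, E, V, H}, right has 2 {W, Z}.
  Root G: left subtree has 1 node {N}, right has 3 {E, V, H}.
    Root H: left subtree has 2 nodes {E, V}, right has 0 { }.
      Root E: left subtree has 0 nodes { }, right has 1 {V}.
  Root W: left subtree has 0 nodes { }, right has 1 {Z}.

C G N H E V W Z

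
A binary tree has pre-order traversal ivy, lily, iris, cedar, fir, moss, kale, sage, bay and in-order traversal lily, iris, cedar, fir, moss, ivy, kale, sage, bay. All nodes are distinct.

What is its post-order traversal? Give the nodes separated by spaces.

The first element of pre-order is the root; it splits in-order into left and right subtrees.
Root ivy: left subtree has 5 nodes {lily, iris, cedar, fir, moss}, right has 3 {kale, sage, bay}.
  Root lily: left subtree has 0 nodes { }, right has 4 {iris, cedar, fir, moss}.
    Root iris: left subtree has 0 nodes { }, right has 3 {cedar, fir, moss}.
      Root cedar: left subtree has 0 nodes { }, right has 2 {fir, moss}.
        Root fir: left subtree has 0 nodes { }, right has 1 {moss}.
  Root kale: left subtree has 0 nodes { }, right has 2 {sage, bay}.
    Root sage: left subtree has 0 nodes { }, right has 1 {bay}.

moss fir cedar iris lily bay sage kale ivy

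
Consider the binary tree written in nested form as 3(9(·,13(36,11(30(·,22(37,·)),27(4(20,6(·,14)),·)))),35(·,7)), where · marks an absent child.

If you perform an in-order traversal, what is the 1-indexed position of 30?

4

In-order visits the left subtree, then the node, then the right subtree.
At 3: go left to 9.
  At 9: no left child.
  Visit 9.
  At 9: go right to 13.
    At 13: go left to 36.
      36 is a leaf — visit 36.
    Visit 13.
    At 13: go right to 11.
      At 11: go left to 30.
        At 30: no left child.
        Visit 30.
        At 30: go right to 22.
          At 22: go left to 37.
            37 is a leaf — visit 37.
          Visit 22.
          At 22: no right child.
      Visit 11.
      At 11: go right to 27.
        At 27: go left to 4.
          At 4: go left to 20.
            20 is a leaf — visit 20.
          Visit 4.
          At 4: go right to 6.
            At 6: no left child.
            Visit 6.
            At 6: go right to 14.
              14 is a leaf — visit 14.
        Visit 27.
        At 27: no right child.
Visit 3.
At 3: go right to 35.
  At 35: no left child.
  Visit 35.
  At 35: go right to 7.
    7 is a leaf — visit 7.
Full in-order sequence: 9, 36, 13, 30, 37, 22, 11, 20, 4, 6, 14, 27, 3, 35, 7.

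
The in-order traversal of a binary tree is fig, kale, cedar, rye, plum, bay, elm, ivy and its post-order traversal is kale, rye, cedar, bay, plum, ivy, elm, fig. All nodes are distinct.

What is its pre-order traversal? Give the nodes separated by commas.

fig, elm, plum, cedar, kale, rye, bay, ivy

The last element of post-order is the root; it splits in-order into left and right subtrees.
Root fig: left subtree has 0 nodes { }, right has 7 {kale, cedar, rye, plum, bay, elm, ivy}.
  Root elm: left subtree has 5 nodes {kale, cedar, rye, plum, bay}, right has 1 {ivy}.
    Root plum: left subtree has 3 nodes {kale, cedar, rye}, right has 1 {bay}.
      Root cedar: left subtree has 1 node {kale}, right has 1 {rye}.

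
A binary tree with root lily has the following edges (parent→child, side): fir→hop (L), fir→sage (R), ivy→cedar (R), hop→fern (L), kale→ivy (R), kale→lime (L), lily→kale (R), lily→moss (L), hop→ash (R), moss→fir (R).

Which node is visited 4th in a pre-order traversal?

Pre-order visits the node, then its left subtree, then its right subtree.
Visit lily.
At lily: go left to moss.
  Visit moss.
  At moss: no left child.
  At moss: go right to fir.
    Visit fir.
    At fir: go left to hop.
      Visit hop.
      At hop: go left to fern.
        fern is a leaf — visit fern.
      At hop: go right to ash.
        ash is a leaf — visit ash.
    At fir: go right to sage.
      sage is a leaf — visit sage.
At lily: go right to kale.
  Visit kale.
  At kale: go left to lime.
    lime is a leaf — visit lime.
  At kale: go right to ivy.
    Visit ivy.
    At ivy: no left child.
    At ivy: go right to cedar.
      cedar is a leaf — visit cedar.
Full pre-order sequence: lily, moss, fir, hop, fern, ash, sage, kale, lime, ivy, cedar.

hop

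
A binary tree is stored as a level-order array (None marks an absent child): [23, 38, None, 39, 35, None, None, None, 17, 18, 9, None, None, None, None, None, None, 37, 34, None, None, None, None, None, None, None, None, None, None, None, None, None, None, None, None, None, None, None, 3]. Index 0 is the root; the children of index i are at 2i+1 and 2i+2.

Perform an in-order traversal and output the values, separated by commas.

In-order visits the left subtree, then the node, then the right subtree.
At 23: go left to 38.
  At 38: go left to 39.
    At 39: no left child.
    Visit 39.
    At 39: go right to 17.
      At 17: go left to 37.
        37 is a leaf — visit 37.
      Visit 17.
      At 17: go right to 34.
        At 34: no left child.
        Visit 34.
        At 34: go right to 3.
          3 is a leaf — visit 3.
  Visit 38.
  At 38: go right to 35.
    At 35: go left to 18.
      18 is a leaf — visit 18.
    Visit 35.
    At 35: go right to 9.
      9 is a leaf — visit 9.
Visit 23.
At 23: no right child.

39, 37, 17, 34, 3, 38, 18, 35, 9, 23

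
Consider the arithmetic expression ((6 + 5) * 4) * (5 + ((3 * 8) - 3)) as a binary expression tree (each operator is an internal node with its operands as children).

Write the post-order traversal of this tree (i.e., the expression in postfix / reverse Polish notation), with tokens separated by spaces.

6 5 + 4 * 5 3 8 * 3 - + *

Post-order on an expression tree gives postfix notation: for each operator, emit left operand, right operand, then the operator.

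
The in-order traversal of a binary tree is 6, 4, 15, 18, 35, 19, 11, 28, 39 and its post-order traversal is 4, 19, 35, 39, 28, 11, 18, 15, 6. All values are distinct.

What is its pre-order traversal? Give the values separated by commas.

The last element of post-order is the root; it splits in-order into left and right subtrees.
Root 6: left subtree has 0 nodes { }, right has 8 {4, 15, 18, 35, 19, 11, 28, 39}.
  Root 15: left subtree has 1 node {4}, right has 6 {18, 35, 19, 11, 28, 39}.
    Root 18: left subtree has 0 nodes { }, right has 5 {35, 19, 11, 28, 39}.
      Root 11: left subtree has 2 nodes {35, 19}, right has 2 {28, 39}.
        Root 35: left subtree has 0 nodes { }, right has 1 {19}.
        Root 28: left subtree has 0 nodes { }, right has 1 {39}.

6, 15, 4, 18, 11, 35, 19, 28, 39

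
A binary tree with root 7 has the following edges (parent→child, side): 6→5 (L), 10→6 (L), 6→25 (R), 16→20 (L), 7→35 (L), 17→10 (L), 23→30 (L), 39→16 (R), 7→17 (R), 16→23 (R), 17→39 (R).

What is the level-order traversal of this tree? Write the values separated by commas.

Level-order visits nodes level by level from the root, left to right within each level.
Level 0: 7
Level 1: 35, 17
Level 2: 10, 39
Level 3: 6, 16
Level 4: 5, 25, 20, 23
Level 5: 30

7, 35, 17, 10, 39, 6, 16, 5, 25, 20, 23, 30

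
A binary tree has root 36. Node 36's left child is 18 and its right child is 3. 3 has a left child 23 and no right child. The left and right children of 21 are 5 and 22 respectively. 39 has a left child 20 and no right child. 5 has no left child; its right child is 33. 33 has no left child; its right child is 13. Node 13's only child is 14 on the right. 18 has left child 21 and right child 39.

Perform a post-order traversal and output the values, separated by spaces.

14 13 33 5 22 21 20 39 18 23 3 36

Post-order visits the left subtree, then the right subtree, then the node.
At 36: go left to 18.
  At 18: go left to 21.
    At 21: go left to 5.
      At 5: no left child.
      At 5: go right to 33.
        At 33: no left child.
        At 33: go right to 13.
          At 13: no left child.
          At 13: go right to 14.
            14 is a leaf — visit 14.
          Visit 13.
        Visit 33.
      Visit 5.
    At 21: go right to 22.
      22 is a leaf — visit 22.
    Visit 21.
  At 18: go right to 39.
    At 39: go left to 20.
      20 is a leaf — visit 20.
    At 39: no right child.
    Visit 39.
  Visit 18.
At 36: go right to 3.
  At 3: go left to 23.
    23 is a leaf — visit 23.
  At 3: no right child.
  Visit 3.
Visit 36.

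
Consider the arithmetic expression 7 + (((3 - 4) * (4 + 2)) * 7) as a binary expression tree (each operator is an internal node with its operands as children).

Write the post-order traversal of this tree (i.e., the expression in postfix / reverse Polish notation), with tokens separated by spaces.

7 3 4 - 4 2 + * 7 * +

Post-order on an expression tree gives postfix notation: for each operator, emit left operand, right operand, then the operator.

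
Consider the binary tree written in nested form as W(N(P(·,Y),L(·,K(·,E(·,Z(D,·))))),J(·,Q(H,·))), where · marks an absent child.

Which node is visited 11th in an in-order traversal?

In-order visits the left subtree, then the node, then the right subtree.
At W: go left to N.
  At N: go left to P.
    At P: no left child.
    Visit P.
    At P: go right to Y.
      Y is a leaf — visit Y.
  Visit N.
  At N: go right to L.
    At L: no left child.
    Visit L.
    At L: go right to K.
      At K: no left child.
      Visit K.
      At K: go right to E.
        At E: no left child.
        Visit E.
        At E: go right to Z.
          At Z: go left to D.
            D is a leaf — visit D.
          Visit Z.
          At Z: no right child.
Visit W.
At W: go right to J.
  At J: no left child.
  Visit J.
  At J: go right to Q.
    At Q: go left to H.
      H is a leaf — visit H.
    Visit Q.
    At Q: no right child.
Full in-order sequence: P, Y, N, L, K, E, D, Z, W, J, H, Q.

H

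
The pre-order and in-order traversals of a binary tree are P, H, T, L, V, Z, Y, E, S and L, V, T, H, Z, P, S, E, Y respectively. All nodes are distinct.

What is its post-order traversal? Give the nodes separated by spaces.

V L T Z H S E Y P

The first element of pre-order is the root; it splits in-order into left and right subtrees.
Root P: left subtree has 5 nodes {L, V, T, H, Z}, right has 3 {S, E, Y}.
  Root H: left subtree has 3 nodes {L, V, T}, right has 1 {Z}.
    Root T: left subtree has 2 nodes {L, V}, right has 0 { }.
      Root L: left subtree has 0 nodes { }, right has 1 {V}.
  Root Y: left subtree has 2 nodes {S, E}, right has 0 { }.
    Root E: left subtree has 1 node {S}, right has 0 { }.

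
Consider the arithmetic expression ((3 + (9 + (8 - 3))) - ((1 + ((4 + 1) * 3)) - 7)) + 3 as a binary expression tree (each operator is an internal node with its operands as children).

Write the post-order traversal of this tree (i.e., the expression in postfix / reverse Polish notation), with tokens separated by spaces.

Post-order on an expression tree gives postfix notation: for each operator, emit left operand, right operand, then the operator.

3 9 8 3 - + + 1 4 1 + 3 * + 7 - - 3 +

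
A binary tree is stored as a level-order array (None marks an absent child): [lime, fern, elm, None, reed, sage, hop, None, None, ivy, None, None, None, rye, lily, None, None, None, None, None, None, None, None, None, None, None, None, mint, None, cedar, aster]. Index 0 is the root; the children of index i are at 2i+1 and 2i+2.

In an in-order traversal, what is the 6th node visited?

elm

In-order visits the left subtree, then the node, then the right subtree.
At lime: go left to fern.
  At fern: no left child.
  Visit fern.
  At fern: go right to reed.
    At reed: go left to ivy.
      ivy is a leaf — visit ivy.
    Visit reed.
    At reed: no right child.
Visit lime.
At lime: go right to elm.
  At elm: go left to sage.
    sage is a leaf — visit sage.
  Visit elm.
  At elm: go right to hop.
    At hop: go left to rye.
      At rye: go left to mint.
        mint is a leaf — visit mint.
      Visit rye.
      At rye: no right child.
    Visit hop.
    At hop: go right to lily.
      At lily: go left to cedar.
        cedar is a leaf — visit cedar.
      Visit lily.
      At lily: go right to aster.
        aster is a leaf — visit aster.
Full in-order sequence: fern, ivy, reed, lime, sage, elm, mint, rye, hop, cedar, lily, aster.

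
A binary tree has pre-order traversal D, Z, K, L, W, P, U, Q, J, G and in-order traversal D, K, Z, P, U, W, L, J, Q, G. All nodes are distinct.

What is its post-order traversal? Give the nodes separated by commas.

K, U, P, W, J, G, Q, L, Z, D

The first element of pre-order is the root; it splits in-order into left and right subtrees.
Root D: left subtree has 0 nodes { }, right has 9 {K, Z, P, U, W, L, J, Q, G}.
  Root Z: left subtree has 1 node {K}, right has 7 {P, U, W, L, J, Q, G}.
    Root L: left subtree has 3 nodes {P, U, W}, right has 3 {J, Q, G}.
      Root W: left subtree has 2 nodes {P, U}, right has 0 { }.
        Root P: left subtree has 0 nodes { }, right has 1 {U}.
      Root Q: left subtree has 1 node {J}, right has 1 {G}.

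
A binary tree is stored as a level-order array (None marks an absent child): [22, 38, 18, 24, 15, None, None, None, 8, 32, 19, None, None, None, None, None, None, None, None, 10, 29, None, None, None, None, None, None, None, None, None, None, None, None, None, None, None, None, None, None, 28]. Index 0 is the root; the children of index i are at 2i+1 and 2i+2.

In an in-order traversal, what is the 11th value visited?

18

In-order visits the left subtree, then the node, then the right subtree.
At 22: go left to 38.
  At 38: go left to 24.
    At 24: no left child.
    Visit 24.
    At 24: go right to 8.
      8 is a leaf — visit 8.
  Visit 38.
  At 38: go right to 15.
    At 15: go left to 32.
      At 32: go left to 10.
        At 10: go left to 28.
          28 is a leaf — visit 28.
        Visit 10.
        At 10: no right child.
      Visit 32.
      At 32: go right to 29.
        29 is a leaf — visit 29.
    Visit 15.
    At 15: go right to 19.
      19 is a leaf — visit 19.
Visit 22.
At 22: go right to 18.
  18 is a leaf — visit 18.
Full in-order sequence: 24, 8, 38, 28, 10, 32, 29, 15, 19, 22, 18.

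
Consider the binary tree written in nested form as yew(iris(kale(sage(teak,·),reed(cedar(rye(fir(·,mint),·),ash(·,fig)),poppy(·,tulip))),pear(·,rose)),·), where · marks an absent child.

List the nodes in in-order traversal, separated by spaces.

teak sage kale fir mint rye cedar ash fig reed poppy tulip iris pear rose yew

In-order visits the left subtree, then the node, then the right subtree.
At yew: go left to iris.
  At iris: go left to kale.
    At kale: go left to sage.
      At sage: go left to teak.
        teak is a leaf — visit teak.
      Visit sage.
      At sage: no right child.
    Visit kale.
    At kale: go right to reed.
      At reed: go left to cedar.
        At cedar: go left to rye.
          At rye: go left to fir.
            At fir: no left child.
            Visit fir.
            At fir: go right to mint.
              mint is a leaf — visit mint.
          Visit rye.
          At rye: no right child.
        Visit cedar.
        At cedar: go right to ash.
          At ash: no left child.
          Visit ash.
          At ash: go right to fig.
            fig is a leaf — visit fig.
      Visit reed.
      At reed: go right to poppy.
        At poppy: no left child.
        Visit poppy.
        At poppy: go right to tulip.
          tulip is a leaf — visit tulip.
  Visit iris.
  At iris: go right to pear.
    At pear: no left child.
    Visit pear.
    At pear: go right to rose.
      rose is a leaf — visit rose.
Visit yew.
At yew: no right child.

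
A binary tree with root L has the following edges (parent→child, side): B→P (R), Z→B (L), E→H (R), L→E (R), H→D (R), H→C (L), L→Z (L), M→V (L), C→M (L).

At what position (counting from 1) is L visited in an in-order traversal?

In-order visits the left subtree, then the node, then the right subtree.
At L: go left to Z.
  At Z: go left to B.
    At B: no left child.
    Visit B.
    At B: go right to P.
      P is a leaf — visit P.
  Visit Z.
  At Z: no right child.
Visit L.
At L: go right to E.
  At E: no left child.
  Visit E.
  At E: go right to H.
    At H: go left to C.
      At C: go left to M.
        At M: go left to V.
          V is a leaf — visit V.
        Visit M.
        At M: no right child.
      Visit C.
      At C: no right child.
    Visit H.
    At H: go right to D.
      D is a leaf — visit D.
Full in-order sequence: B, P, Z, L, E, V, M, C, H, D.

4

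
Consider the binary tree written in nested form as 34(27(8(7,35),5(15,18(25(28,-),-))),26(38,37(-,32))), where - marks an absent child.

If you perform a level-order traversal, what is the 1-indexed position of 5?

5

Level-order visits nodes level by level from the root, left to right within each level.
Level 0: 34
Level 1: 27, 26
Level 2: 8, 5, 38, 37
Level 3: 7, 35, 15, 18, 32
Level 4: 25
Level 5: 28
Full level-order sequence: 34, 27, 26, 8, 5, 38, 37, 7, 35, 15, 18, 32, 25, 28.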